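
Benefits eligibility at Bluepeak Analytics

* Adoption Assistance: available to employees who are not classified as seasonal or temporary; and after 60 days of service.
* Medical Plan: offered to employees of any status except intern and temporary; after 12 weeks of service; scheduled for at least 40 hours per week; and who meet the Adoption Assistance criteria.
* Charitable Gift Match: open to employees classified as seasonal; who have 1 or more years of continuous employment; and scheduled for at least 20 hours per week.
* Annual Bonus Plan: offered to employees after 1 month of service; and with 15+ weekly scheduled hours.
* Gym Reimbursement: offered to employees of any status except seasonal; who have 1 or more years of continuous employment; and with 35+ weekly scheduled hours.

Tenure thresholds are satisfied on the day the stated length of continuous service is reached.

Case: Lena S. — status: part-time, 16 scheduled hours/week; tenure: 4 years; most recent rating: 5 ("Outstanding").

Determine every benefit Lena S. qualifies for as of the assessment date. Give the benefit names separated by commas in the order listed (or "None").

Adoption Assistance — status part-time ✓ (not excluded); service 4 years ≥ 60 days ✓ → eligible.
Medical Plan — status part-time ✓ (not excluded); service 4 years ≥ 12 weeks (≈84 days) ✓; 16 hrs/wk < 40 ✗ → not eligible.
Charitable Gift Match — status part-time ✗ (requires seasonal) → not eligible.
Annual Bonus Plan — service 4 years ≥ 1 month (≈30 days) ✓; 16 hrs/wk ≥ 15 ✓ → eligible.
Gym Reimbursement — status part-time ✓ (not excluded); service 4 years ≥ 1 year ✓; 16 hrs/wk < 35 ✗ → not eligible.

Adoption Assistance, Annual Bonus Plan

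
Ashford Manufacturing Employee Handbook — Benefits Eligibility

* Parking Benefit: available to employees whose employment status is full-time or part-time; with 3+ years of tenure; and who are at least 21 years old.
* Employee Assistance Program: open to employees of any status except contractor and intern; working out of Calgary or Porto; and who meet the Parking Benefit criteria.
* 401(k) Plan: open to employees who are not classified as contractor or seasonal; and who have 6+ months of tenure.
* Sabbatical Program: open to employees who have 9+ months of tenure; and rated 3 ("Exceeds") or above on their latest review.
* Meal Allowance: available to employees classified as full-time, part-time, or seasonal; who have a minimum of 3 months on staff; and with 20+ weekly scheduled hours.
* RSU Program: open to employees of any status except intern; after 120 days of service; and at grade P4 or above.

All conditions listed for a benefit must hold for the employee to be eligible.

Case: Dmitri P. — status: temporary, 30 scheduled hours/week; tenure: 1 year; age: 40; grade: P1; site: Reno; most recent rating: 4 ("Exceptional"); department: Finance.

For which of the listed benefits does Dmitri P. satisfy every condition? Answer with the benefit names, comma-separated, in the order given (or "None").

401(k) Plan, Sabbatical Program

Parking Benefit — status temporary ✗ (requires full-time or part-time) → not eligible.
Employee Assistance Program — status temporary ✓ (not excluded); site Reno ✗ (not Calgary or Porto) → not eligible.
401(k) Plan — status temporary ✓ (not excluded); service 1 year ≥ 6 months (≈180 days) ✓ → eligible.
Sabbatical Program — service 1 year ≥ 9 months (≈270 days) ✓; rating 4 ≥ 3 ✓ → eligible.
Meal Allowance — status temporary ✗ (requires full-time, part-time, or seasonal) → not eligible.
RSU Program — status temporary ✓ (not excluded); service 1 year ≥ 120 days ✓; grade P1 < P4 ✗ → not eligible.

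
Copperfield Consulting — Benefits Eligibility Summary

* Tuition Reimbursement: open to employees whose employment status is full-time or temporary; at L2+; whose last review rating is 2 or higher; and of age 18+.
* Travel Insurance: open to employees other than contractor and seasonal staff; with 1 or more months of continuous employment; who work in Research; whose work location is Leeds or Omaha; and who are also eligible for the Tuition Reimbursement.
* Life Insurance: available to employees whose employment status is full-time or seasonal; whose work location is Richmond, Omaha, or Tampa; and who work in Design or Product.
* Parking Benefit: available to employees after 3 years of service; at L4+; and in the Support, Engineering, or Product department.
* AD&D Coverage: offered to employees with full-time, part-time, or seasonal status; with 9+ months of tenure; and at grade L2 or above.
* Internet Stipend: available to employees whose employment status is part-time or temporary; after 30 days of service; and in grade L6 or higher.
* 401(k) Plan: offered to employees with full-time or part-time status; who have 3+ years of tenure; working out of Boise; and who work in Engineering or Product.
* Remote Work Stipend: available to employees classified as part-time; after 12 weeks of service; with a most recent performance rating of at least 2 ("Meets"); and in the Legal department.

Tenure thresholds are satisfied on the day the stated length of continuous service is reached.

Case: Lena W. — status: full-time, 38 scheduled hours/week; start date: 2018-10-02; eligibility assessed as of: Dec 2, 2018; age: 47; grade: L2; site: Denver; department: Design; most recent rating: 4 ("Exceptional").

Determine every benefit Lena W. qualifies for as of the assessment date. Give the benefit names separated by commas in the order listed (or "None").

Tuition Reimbursement

Service from 2018-10-02 to Dec 2, 2018: 61 days.
Tuition Reimbursement — status full-time ✓; grade L2 ≥ L2 ✓; rating 4 ≥ 2 ✓; age 47 ≥ 18 ✓ → eligible.
Travel Insurance — status full-time ✓ (not excluded); service 61 days ≥ 1 month (≈30 days) ✓; dept Design ✗ → not eligible.
Life Insurance — status full-time ✓; site Denver ✗ (not Richmond, Omaha, or Tampa) → not eligible.
Parking Benefit — service 61 days < 3 years (≈1095 days) ✗ → not eligible.
AD&D Coverage — status full-time ✓; service 61 days < 9 months (≈270 days) ✗ → not eligible.
Internet Stipend — status full-time ✗ (requires part-time or temporary) → not eligible.
401(k) Plan — status full-time ✓; service 61 days < 3 years (≈1095 days) ✗ → not eligible.
Remote Work Stipend — status full-time ✗ (requires part-time) → not eligible.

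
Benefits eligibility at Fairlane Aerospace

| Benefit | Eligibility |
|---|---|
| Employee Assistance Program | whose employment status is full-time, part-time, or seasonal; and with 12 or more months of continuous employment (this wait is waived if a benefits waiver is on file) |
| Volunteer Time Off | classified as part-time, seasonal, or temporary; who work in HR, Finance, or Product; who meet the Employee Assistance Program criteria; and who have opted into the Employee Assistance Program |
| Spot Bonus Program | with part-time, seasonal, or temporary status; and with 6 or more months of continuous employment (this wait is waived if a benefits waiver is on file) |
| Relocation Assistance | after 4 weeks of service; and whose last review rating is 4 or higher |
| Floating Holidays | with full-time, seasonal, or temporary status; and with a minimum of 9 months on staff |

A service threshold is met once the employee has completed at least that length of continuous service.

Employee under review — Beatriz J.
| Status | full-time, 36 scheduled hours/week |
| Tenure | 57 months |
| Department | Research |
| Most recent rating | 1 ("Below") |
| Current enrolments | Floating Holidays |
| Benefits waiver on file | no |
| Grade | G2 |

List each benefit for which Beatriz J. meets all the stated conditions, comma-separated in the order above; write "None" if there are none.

Employee Assistance Program — status full-time ✓; no waiver, service 57 months ≥ 12 months ✓ → eligible.
Volunteer Time Off — status full-time ✗ (requires part-time, seasonal, or temporary) → not eligible.
Spot Bonus Program — status full-time ✗ (requires part-time, seasonal, or temporary) → not eligible.
Relocation Assistance — service 57 months ≥ 4 weeks (≈28 days) ✓; rating 1 < 4 ✗ → not eligible.
Floating Holidays — status full-time ✓; service 57 months ≥ 9 months ✓ → eligible.

Employee Assistance Program, Floating Holidays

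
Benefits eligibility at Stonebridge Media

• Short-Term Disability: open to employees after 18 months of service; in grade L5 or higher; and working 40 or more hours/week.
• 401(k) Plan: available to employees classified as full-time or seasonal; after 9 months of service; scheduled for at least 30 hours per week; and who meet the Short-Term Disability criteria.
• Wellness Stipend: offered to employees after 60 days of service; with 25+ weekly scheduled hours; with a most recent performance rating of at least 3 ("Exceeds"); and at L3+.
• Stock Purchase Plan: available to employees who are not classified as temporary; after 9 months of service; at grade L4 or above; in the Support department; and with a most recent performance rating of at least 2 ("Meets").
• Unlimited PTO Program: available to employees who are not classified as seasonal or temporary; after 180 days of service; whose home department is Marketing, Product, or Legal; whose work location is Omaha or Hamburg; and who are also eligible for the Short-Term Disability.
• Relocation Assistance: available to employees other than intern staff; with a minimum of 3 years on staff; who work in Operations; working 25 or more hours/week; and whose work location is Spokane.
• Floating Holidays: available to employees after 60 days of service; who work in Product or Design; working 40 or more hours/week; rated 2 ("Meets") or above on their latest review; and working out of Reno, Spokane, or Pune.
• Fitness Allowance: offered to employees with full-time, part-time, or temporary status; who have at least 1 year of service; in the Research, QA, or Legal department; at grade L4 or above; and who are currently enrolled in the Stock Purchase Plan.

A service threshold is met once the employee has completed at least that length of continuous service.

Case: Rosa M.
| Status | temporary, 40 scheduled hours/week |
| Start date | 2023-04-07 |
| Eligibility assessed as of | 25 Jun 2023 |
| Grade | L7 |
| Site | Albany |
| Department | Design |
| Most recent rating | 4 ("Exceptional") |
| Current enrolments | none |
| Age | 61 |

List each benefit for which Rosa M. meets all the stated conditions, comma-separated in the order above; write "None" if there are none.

Service from 2023-04-07 to 25 Jun 2023: 79 days.
Short-Term Disability — service 79 days < 18 months (≈540 days) ✗ → not eligible.
401(k) Plan — status temporary ✗ (requires full-time or seasonal) → not eligible.
Wellness Stipend — service 79 days ≥ 60 days ✓; 40 hrs/wk ≥ 25 ✓; rating 4 ≥ 3 ✓; grade L7 ≥ L3 ✓ → eligible.
Stock Purchase Plan — status temporary ✗ (excluded) → not eligible.
Unlimited PTO Program — status temporary ✗ (excluded) → not eligible.
Relocation Assistance — status temporary ✓ (not excluded); service 79 days < 3 years (≈1095 days) ✗ → not eligible.
Floating Holidays — service 79 days ≥ 60 days ✓; dept Design ✓; 40 hrs/wk ≥ 40 ✓; rating 4 ≥ 2 ✓; site Albany ✗ (not Reno, Spokane, or Pune) → not eligible.
Fitness Allowance — status temporary ✓; service 79 days < 1 year (≈365 days) ✗ → not eligible.

Wellness Stipend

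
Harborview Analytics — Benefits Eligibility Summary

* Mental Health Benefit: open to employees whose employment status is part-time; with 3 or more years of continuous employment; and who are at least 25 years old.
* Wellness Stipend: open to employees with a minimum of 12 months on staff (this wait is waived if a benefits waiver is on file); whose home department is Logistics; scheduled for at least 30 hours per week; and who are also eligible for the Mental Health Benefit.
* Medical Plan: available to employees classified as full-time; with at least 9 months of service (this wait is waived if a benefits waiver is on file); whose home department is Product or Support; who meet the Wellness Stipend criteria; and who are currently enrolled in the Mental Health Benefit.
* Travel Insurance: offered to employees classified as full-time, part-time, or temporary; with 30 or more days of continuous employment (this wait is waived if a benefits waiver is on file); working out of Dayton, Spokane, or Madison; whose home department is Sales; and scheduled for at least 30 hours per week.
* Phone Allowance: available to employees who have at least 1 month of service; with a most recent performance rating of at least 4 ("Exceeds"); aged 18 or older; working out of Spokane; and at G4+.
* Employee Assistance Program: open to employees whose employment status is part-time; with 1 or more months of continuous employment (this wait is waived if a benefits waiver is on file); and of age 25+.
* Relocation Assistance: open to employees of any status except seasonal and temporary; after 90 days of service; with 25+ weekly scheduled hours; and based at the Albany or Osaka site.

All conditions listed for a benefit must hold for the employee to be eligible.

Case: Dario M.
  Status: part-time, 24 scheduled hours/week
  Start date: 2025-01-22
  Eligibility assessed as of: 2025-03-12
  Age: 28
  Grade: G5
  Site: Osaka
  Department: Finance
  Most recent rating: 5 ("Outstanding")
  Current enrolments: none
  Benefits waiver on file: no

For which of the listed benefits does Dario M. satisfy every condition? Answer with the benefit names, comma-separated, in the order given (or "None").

Service from 2025-01-22 to 2025-03-12: 49 days.
Mental Health Benefit — status part-time ✓; service 49 days < 3 years (≈1095 days) ✗ → not eligible.
Wellness Stipend — no waiver, service 49 days < 12 months (≈360 days) ✗ → not eligible.
Medical Plan — status part-time ✗ (requires full-time) → not eligible.
Travel Insurance — status part-time ✓; no waiver, service 49 days ≥ 30 days ✓; site Osaka ✗ (not Dayton, Spokane, or Madison) → not eligible.
Phone Allowance — service 49 days ≥ 1 month (≈30 days) ✓; rating 5 ≥ 4 ✓; age 28 ≥ 18 ✓; site Osaka ✗ (not Spokane) → not eligible.
Employee Assistance Program — status part-time ✓; no waiver, service 49 days ≥ 1 month (≈30 days) ✓; age 28 ≥ 25 ✓ → eligible.
Relocation Assistance — status part-time ✓ (not excluded); service 49 days < 90 days ✗ → not eligible.

Employee Assistance Program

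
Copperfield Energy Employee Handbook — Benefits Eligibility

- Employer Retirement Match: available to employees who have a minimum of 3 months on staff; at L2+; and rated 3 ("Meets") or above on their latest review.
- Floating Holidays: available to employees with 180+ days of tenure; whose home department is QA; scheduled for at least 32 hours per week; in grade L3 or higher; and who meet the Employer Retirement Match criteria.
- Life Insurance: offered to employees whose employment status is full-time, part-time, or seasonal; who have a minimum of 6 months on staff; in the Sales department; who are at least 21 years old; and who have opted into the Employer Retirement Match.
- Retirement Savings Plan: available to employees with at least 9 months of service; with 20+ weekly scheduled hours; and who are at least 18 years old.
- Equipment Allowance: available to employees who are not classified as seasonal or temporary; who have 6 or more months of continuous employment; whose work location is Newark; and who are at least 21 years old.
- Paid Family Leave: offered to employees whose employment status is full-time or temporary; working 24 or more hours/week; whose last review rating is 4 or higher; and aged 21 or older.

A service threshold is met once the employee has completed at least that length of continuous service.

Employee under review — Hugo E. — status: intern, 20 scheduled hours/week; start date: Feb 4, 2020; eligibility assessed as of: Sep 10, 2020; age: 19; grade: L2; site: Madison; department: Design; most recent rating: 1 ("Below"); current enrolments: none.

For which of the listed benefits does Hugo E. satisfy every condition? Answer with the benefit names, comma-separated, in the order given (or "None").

Service from Feb 4, 2020 to Sep 10, 2020: 219 days.
Employer Retirement Match — service 219 days ≥ 3 months (≈90 days) ✓; grade L2 ≥ L2 ✓; rating 1 < 3 ✗ → not eligible.
Floating Holidays — service 219 days ≥ 180 days ✓; dept Design ✗ → not eligible.
Life Insurance — status intern ✗ (requires full-time, part-time, or seasonal) → not eligible.
Retirement Savings Plan — service 219 days < 9 months (≈270 days) ✗ → not eligible.
Equipment Allowance — status intern ✓ (not excluded); service 219 days ≥ 6 months (≈180 days) ✓; site Madison ✗ (not Newark) → not eligible.
Paid Family Leave — status intern ✗ (requires full-time or temporary) → not eligible.

None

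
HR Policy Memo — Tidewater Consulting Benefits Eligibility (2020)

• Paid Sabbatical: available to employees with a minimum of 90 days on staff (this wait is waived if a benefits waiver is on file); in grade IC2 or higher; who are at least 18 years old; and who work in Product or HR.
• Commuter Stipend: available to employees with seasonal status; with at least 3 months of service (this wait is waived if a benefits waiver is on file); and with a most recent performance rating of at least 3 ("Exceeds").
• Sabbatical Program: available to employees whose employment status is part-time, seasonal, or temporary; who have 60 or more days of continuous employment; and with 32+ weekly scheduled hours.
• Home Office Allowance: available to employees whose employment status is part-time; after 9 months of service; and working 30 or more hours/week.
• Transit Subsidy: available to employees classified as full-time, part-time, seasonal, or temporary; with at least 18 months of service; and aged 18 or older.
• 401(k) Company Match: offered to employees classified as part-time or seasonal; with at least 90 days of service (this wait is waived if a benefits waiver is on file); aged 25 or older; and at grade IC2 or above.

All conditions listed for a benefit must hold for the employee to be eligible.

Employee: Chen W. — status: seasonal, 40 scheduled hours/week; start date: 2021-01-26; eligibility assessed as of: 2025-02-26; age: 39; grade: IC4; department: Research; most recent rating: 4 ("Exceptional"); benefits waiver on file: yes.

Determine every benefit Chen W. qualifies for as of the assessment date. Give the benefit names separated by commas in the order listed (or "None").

Commuter Stipend, Sabbatical Program, Transit Subsidy, 401(k) Company Match

Service from 2021-01-26 to 2025-02-26: 1492 days.
Paid Sabbatical — benefits waiver on file ✓; grade IC4 ≥ IC2 ✓; age 39 ≥ 18 ✓; dept Research ✗ → not eligible.
Commuter Stipend — status seasonal ✓; benefits waiver on file ✓; rating 4 ≥ 3 ✓ → eligible.
Sabbatical Program — status seasonal ✓; service 1492 days ≥ 60 days ✓; 40 hrs/wk ≥ 32 ✓ → eligible.
Home Office Allowance — status seasonal ✗ (requires part-time) → not eligible.
Transit Subsidy — status seasonal ✓; service 1492 days ≥ 18 months (≈540 days) ✓; age 39 ≥ 18 ✓ → eligible.
401(k) Company Match — status seasonal ✓; benefits waiver on file ✓; age 39 ≥ 25 ✓; grade IC4 ≥ IC2 ✓ → eligible.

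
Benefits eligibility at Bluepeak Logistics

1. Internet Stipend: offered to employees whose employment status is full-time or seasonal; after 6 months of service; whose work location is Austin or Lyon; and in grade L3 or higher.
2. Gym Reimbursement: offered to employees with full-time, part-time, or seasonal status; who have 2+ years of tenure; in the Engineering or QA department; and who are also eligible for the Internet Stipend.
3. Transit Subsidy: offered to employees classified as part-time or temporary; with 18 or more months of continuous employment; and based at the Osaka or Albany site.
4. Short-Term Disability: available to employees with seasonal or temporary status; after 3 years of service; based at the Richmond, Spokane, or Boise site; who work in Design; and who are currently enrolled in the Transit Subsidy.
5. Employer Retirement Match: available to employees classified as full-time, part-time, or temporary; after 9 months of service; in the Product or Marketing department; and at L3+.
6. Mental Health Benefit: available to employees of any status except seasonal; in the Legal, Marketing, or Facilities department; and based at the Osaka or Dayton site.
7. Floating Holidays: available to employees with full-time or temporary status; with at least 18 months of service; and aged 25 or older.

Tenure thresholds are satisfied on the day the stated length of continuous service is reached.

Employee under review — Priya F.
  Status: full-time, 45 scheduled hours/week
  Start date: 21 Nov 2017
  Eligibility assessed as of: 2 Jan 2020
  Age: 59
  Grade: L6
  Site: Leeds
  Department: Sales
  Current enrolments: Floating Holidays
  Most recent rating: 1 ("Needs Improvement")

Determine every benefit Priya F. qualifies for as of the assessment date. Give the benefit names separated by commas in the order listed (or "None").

Floating Holidays

Service from 21 Nov 2017 to 2 Jan 2020: 772 days.
Internet Stipend — status full-time ✓; service 772 days ≥ 6 months (≈180 days) ✓; site Leeds ✗ (not Austin or Lyon) → not eligible.
Gym Reimbursement — status full-time ✓; service 772 days ≥ 2 years (≈730 days) ✓; dept Sales ✗ → not eligible.
Transit Subsidy — status full-time ✗ (requires part-time or temporary) → not eligible.
Short-Term Disability — status full-time ✗ (requires seasonal or temporary) → not eligible.
Employer Retirement Match — status full-time ✓; service 772 days ≥ 9 months (≈270 days) ✓; dept Sales ✗ → not eligible.
Mental Health Benefit — status full-time ✓ (not excluded); dept Sales ✗ → not eligible.
Floating Holidays — status full-time ✓; service 772 days ≥ 18 months (≈540 days) ✓; age 59 ≥ 25 ✓ → eligible.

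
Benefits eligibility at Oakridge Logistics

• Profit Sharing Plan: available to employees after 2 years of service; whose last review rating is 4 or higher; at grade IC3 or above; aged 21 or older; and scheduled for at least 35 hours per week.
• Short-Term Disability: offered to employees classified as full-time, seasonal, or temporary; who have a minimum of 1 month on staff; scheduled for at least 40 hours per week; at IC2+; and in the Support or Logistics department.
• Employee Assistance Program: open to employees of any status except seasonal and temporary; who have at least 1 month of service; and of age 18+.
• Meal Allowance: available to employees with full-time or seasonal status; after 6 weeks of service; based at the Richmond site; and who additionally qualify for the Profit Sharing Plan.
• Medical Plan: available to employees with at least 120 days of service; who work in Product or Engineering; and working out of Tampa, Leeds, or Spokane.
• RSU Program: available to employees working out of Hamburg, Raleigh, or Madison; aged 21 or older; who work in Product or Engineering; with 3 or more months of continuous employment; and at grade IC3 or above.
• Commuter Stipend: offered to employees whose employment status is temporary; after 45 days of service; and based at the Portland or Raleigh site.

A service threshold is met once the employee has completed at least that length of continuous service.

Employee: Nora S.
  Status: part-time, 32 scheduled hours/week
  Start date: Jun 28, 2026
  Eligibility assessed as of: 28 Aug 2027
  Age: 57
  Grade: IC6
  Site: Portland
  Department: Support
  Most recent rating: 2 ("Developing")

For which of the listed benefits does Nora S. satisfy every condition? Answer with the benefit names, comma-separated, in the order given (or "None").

Employee Assistance Program

Service from Jun 28, 2026 to 28 Aug 2027: 426 days.
Profit Sharing Plan — service 426 days < 2 years (≈730 days) ✗ → not eligible.
Short-Term Disability — status part-time ✗ (requires full-time, seasonal, or temporary) → not eligible.
Employee Assistance Program — status part-time ✓ (not excluded); service 426 days ≥ 1 month (≈30 days) ✓; age 57 ≥ 18 ✓ → eligible.
Meal Allowance — status part-time ✗ (requires full-time or seasonal) → not eligible.
Medical Plan — service 426 days ≥ 120 days ✓; dept Support ✗ → not eligible.
RSU Program — site Portland ✗ (not Hamburg, Raleigh, or Madison) → not eligible.
Commuter Stipend — status part-time ✗ (requires temporary) → not eligible.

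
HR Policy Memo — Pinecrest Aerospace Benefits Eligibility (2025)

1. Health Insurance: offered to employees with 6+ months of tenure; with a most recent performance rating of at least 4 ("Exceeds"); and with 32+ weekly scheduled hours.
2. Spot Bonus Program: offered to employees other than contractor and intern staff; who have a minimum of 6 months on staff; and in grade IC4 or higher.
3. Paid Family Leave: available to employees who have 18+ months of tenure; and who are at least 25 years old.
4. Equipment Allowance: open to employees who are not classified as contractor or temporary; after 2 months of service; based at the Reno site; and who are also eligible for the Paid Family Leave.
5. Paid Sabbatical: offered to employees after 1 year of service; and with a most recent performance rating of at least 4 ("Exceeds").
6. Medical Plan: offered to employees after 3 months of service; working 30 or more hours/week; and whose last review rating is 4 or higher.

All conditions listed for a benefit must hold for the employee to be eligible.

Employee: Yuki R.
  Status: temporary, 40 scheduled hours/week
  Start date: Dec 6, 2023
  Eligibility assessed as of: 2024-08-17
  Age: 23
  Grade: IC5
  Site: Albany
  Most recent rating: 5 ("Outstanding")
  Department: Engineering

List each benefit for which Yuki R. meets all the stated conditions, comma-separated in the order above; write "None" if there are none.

Health Insurance, Spot Bonus Program, Medical Plan

Service from Dec 6, 2023 to 2024-08-17: 255 days.
Health Insurance — service 255 days ≥ 6 months (≈180 days) ✓; rating 5 ≥ 4 ✓; 40 hrs/wk ≥ 32 ✓ → eligible.
Spot Bonus Program — status temporary ✓ (not excluded); service 255 days ≥ 6 months (≈180 days) ✓; grade IC5 ≥ IC4 ✓ → eligible.
Paid Family Leave — service 255 days < 18 months (≈540 days) ✗ → not eligible.
Equipment Allowance — status temporary ✗ (excluded) → not eligible.
Paid Sabbatical — service 255 days < 1 year (≈365 days) ✗ → not eligible.
Medical Plan — service 255 days ≥ 3 months (≈90 days) ✓; 40 hrs/wk ≥ 30 ✓; rating 5 ≥ 4 ✓ → eligible.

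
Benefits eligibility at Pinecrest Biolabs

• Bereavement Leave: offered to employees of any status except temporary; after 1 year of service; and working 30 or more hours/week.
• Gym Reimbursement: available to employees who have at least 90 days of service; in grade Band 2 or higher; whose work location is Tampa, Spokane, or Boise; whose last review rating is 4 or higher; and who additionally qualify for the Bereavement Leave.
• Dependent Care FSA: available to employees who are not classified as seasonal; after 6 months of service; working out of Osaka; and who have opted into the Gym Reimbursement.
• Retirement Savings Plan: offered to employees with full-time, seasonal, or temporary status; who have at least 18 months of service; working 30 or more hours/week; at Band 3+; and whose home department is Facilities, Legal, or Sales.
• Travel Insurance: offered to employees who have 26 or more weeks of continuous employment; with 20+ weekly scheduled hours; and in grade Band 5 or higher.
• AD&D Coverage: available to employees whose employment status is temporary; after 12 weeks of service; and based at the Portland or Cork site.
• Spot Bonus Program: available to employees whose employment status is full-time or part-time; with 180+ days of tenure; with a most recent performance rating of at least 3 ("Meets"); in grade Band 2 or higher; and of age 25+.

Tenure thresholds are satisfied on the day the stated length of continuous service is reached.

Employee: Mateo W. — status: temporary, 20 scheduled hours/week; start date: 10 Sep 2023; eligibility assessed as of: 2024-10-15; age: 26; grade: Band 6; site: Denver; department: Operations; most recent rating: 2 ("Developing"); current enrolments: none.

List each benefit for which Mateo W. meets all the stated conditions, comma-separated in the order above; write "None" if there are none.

Travel Insurance

Service from 10 Sep 2023 to 2024-10-15: 401 days.
Bereavement Leave — status temporary ✗ (excluded) → not eligible.
Gym Reimbursement — service 401 days ≥ 90 days ✓; grade Band 6 ≥ Band 2 ✓; site Denver ✗ (not Tampa, Spokane, or Boise) → not eligible.
Dependent Care FSA — status temporary ✓ (not excluded); service 401 days ≥ 6 months (≈180 days) ✓; site Denver ✗ (not Osaka) → not eligible.
Retirement Savings Plan — status temporary ✓; service 401 days < 18 months (≈540 days) ✗ → not eligible.
Travel Insurance — service 401 days ≥ 26 weeks (≈182 days) ✓; 20 hrs/wk ≥ 20 ✓; grade Band 6 ≥ Band 5 ✓ → eligible.
AD&D Coverage — status temporary ✓; service 401 days ≥ 12 weeks (≈84 days) ✓; site Denver ✗ (not Portland or Cork) → not eligible.
Spot Bonus Program — status temporary ✗ (requires full-time or part-time) → not eligible.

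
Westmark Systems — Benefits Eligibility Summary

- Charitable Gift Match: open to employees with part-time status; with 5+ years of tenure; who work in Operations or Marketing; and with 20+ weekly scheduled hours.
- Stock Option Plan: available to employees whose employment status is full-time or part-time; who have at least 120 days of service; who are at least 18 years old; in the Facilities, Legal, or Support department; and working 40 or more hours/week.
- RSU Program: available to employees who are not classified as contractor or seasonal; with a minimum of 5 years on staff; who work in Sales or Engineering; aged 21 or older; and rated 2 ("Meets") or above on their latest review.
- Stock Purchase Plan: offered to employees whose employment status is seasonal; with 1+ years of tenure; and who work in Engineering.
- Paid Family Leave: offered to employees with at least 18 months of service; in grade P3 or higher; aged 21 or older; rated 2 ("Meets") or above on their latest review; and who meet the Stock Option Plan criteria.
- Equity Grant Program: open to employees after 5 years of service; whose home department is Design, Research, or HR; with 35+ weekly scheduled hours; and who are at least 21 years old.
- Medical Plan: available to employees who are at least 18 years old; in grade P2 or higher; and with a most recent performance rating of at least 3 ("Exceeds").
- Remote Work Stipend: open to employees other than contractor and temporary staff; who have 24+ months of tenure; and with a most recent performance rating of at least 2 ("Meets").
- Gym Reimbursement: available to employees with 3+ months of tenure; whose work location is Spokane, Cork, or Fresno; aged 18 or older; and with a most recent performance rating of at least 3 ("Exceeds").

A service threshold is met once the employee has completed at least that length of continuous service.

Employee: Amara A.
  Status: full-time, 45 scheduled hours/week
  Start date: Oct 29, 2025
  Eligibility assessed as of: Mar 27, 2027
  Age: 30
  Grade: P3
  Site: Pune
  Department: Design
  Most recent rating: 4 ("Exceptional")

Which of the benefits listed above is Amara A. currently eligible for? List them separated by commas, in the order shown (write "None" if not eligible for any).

Service from Oct 29, 2025 to Mar 27, 2027: 514 days.
Charitable Gift Match — status full-time ✗ (requires part-time) → not eligible.
Stock Option Plan — status full-time ✓; service 514 days ≥ 120 days ✓; age 30 ≥ 18 ✓; dept Design ✗ → not eligible.
RSU Program — status full-time ✓ (not excluded); service 514 days < 5 years (≈1825 days) ✗ → not eligible.
Stock Purchase Plan — status full-time ✗ (requires seasonal) → not eligible.
Paid Family Leave — service 514 days < 18 months (≈540 days) ✗ → not eligible.
Equity Grant Program — service 514 days < 5 years (≈1825 days) ✗ → not eligible.
Medical Plan — age 30 ≥ 18 ✓; grade P3 ≥ P2 ✓; rating 4 ≥ 3 ✓ → eligible.
Remote Work Stipend — status full-time ✓ (not excluded); service 514 days < 24 months (≈720 days) ✗ → not eligible.
Gym Reimbursement — service 514 days ≥ 3 months (≈90 days) ✓; site Pune ✗ (not Spokane, Cork, or Fresno) → not eligible.

Medical Plan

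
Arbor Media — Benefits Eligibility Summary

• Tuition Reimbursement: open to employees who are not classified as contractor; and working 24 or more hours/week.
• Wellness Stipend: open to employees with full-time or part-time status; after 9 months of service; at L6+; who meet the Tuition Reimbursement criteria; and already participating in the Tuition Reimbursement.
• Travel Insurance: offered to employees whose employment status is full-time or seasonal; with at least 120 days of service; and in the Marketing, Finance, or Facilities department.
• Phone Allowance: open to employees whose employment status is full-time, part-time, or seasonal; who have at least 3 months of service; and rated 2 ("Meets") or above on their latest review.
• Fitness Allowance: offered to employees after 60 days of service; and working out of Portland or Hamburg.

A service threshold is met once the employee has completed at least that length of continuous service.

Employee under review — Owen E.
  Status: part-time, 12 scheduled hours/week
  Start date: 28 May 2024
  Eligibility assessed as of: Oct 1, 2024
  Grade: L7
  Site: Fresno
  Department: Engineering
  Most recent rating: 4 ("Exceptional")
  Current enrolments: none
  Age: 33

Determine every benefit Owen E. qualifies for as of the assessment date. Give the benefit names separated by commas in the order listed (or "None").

Phone Allowance

Service from 28 May 2024 to Oct 1, 2024: 126 days.
Tuition Reimbursement — status part-time ✓ (not excluded); 12 hrs/wk < 24 ✗ → not eligible.
Wellness Stipend — status part-time ✓; service 126 days < 9 months (≈270 days) ✗ → not eligible.
Travel Insurance — status part-time ✗ (requires full-time or seasonal) → not eligible.
Phone Allowance — status part-time ✓; service 126 days ≥ 3 months (≈90 days) ✓; rating 4 ≥ 2 ✓ → eligible.
Fitness Allowance — service 126 days ≥ 60 days ✓; site Fresno ✗ (not Portland or Hamburg) → not eligible.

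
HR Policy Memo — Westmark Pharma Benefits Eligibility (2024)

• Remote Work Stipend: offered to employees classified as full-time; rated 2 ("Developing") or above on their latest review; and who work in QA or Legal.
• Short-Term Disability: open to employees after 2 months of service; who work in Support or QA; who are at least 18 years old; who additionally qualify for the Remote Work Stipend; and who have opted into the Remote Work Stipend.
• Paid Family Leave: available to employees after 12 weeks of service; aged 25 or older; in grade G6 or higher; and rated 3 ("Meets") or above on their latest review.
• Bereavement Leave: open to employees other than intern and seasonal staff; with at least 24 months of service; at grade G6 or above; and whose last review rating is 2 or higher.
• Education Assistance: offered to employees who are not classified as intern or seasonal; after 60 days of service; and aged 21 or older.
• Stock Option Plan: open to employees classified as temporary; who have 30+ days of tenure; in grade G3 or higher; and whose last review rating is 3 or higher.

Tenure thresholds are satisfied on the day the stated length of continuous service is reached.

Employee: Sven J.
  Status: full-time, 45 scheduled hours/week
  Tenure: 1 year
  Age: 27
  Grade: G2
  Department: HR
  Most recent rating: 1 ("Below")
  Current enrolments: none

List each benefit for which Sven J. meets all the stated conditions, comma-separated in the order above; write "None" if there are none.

Education Assistance

Remote Work Stipend — status full-time ✓; rating 1 < 2 ✗ → not eligible.
Short-Term Disability — service 1 year ≥ 2 months (≈60 days) ✓; dept HR ✗ → not eligible.
Paid Family Leave — service 1 year ≥ 12 weeks (≈84 days) ✓; age 27 ≥ 25 ✓; grade G2 < G6 ✗ → not eligible.
Bereavement Leave — status full-time ✓ (not excluded); service 1 year < 24 months (≈720 days) ✗ → not eligible.
Education Assistance — status full-time ✓ (not excluded); service 1 year ≥ 60 days ✓; age 27 ≥ 21 ✓ → eligible.
Stock Option Plan — status full-time ✗ (requires temporary) → not eligible.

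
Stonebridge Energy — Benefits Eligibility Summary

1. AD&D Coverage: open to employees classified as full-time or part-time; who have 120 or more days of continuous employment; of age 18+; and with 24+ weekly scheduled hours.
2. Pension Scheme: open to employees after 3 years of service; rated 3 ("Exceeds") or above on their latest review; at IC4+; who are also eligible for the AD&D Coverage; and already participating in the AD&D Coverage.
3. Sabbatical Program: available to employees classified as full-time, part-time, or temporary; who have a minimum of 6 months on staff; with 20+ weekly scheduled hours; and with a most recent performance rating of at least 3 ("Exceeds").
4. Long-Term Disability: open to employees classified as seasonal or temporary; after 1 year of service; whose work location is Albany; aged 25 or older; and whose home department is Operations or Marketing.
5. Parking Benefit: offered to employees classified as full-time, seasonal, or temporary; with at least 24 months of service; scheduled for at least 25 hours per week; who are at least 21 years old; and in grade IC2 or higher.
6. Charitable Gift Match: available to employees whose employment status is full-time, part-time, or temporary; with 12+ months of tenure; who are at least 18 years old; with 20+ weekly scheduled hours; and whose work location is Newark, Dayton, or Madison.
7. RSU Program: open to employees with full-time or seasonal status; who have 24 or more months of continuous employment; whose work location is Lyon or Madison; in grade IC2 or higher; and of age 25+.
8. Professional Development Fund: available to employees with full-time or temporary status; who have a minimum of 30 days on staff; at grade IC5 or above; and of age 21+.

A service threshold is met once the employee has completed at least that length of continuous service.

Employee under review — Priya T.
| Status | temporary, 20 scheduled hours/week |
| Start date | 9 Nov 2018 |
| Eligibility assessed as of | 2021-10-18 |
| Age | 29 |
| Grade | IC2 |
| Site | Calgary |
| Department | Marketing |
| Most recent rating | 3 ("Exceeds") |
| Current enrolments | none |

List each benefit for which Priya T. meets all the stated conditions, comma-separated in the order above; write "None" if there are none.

Sabbatical Program

Service from 9 Nov 2018 to 2021-10-18: 1074 days.
AD&D Coverage — status temporary ✗ (requires full-time or part-time) → not eligible.
Pension Scheme — service 1074 days < 3 years (≈1095 days) ✗ → not eligible.
Sabbatical Program — status temporary ✓; service 1074 days ≥ 6 months (≈180 days) ✓; 20 hrs/wk ≥ 20 ✓; rating 3 ≥ 3 ✓ → eligible.
Long-Term Disability — status temporary ✓; service 1074 days ≥ 1 year (≈365 days) ✓; site Calgary ✗ (not Albany) → not eligible.
Parking Benefit — status temporary ✓; service 1074 days ≥ 24 months (≈720 days) ✓; 20 hrs/wk < 25 ✗ → not eligible.
Charitable Gift Match — status temporary ✓; service 1074 days ≥ 12 months (≈360 days) ✓; age 29 ≥ 18 ✓; 20 hrs/wk ≥ 20 ✓; site Calgary ✗ (not Newark, Dayton, or Madison) → not eligible.
RSU Program — status temporary ✗ (requires full-time or seasonal) → not eligible.
Professional Development Fund — status temporary ✓; service 1074 days ≥ 30 days ✓; grade IC2 < IC5 ✗ → not eligible.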